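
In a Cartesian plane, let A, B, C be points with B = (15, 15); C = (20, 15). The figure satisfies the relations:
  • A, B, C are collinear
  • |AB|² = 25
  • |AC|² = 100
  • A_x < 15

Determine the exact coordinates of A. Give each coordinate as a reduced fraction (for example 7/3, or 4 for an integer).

1. A_x = 10  [[A, B, C are collinear ⇒ 5y-75=0] ∩ [|A−(15, 15)|²=25]]
2. A_y = 15  [[A, B, C are collinear ⇒ 5y-75=0] ∩ [|A−(15, 15)|²=25]]
   so A = (10, 15)

A = (10, 15)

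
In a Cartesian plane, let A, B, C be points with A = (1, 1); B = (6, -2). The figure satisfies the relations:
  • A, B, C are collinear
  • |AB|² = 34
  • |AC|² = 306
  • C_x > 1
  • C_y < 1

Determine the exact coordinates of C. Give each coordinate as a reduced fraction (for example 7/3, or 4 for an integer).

1. C_x = 16  [[A, B, C are collinear ⇒ 3x+5y-8=0] ∩ [|C−(1, 1)|²=306]]
2. C_y = -8  [[A, B, C are collinear ⇒ 3x+5y-8=0] ∩ [|C−(1, 1)|²=306]]
   so C = (16, -8)

C = (16, -8)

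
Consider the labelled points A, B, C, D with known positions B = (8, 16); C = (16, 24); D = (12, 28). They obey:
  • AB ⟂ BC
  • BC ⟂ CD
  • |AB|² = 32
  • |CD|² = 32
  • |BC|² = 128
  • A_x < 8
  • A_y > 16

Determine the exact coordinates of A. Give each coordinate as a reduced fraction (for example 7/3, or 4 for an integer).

1. A_x = 4  [[AB ⟂ BC ⇒ -8x-8y+192=0] ∩ [|A−(8, 16)|²=32]]
2. A_y = 20  [[AB ⟂ BC ⇒ -8x-8y+192=0] ∩ [|A−(8, 16)|²=32]]
   so A = (4, 20)

A = (4, 20)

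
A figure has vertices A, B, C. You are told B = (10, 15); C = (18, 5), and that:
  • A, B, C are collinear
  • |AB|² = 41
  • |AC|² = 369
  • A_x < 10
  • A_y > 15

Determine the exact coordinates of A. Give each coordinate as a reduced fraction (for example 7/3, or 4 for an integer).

1. A_x = 6  [[A, B, C are collinear ⇒ 10x+8y-220=0] ∩ [|A−(10, 15)|²=41]]
2. A_y = 20  [[A, B, C are collinear ⇒ 10x+8y-220=0] ∩ [|A−(10, 15)|²=41]]
   so A = (6, 20)

A = (6, 20)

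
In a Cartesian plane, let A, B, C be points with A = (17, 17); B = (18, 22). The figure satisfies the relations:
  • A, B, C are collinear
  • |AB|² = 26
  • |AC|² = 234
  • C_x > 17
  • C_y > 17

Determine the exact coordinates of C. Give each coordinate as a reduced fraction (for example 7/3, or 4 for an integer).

C = (20, 32)

1. C_x = 20  [[A, B, C are collinear ⇒ -5x+1y+68=0] ∩ [|C−(17, 17)|²=234]]
2. C_y = 32  [[A, B, C are collinear ⇒ -5x+1y+68=0] ∩ [|C−(17, 17)|²=234]]
   so C = (20, 32)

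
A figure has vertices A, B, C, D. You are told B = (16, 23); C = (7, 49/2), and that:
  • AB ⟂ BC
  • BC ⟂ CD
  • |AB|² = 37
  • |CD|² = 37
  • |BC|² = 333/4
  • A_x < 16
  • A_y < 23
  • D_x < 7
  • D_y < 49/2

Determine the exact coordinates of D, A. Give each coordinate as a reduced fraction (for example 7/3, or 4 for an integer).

1. D_x = 6  [[BC ⟂ CD ⇒ -9x+3/2y+105/4=0] ∩ [|D−(7, 49/2)|²=37]]
2. D_y = 37/2  [[BC ⟂ CD ⇒ -9x+3/2y+105/4=0] ∩ [|D−(7, 49/2)|²=37]]
   so D = (6, 37/2)
3. A_x = 15  [[AB ⟂ BC ⇒ 9x-3/2y-219/2=0] ∩ [|A−(16, 23)|²=37]]
4. A_y = 17  [[AB ⟂ BC ⇒ 9x-3/2y-219/2=0] ∩ [|A−(16, 23)|²=37]]
   so A = (15, 17)

D = (6, 37/2)
A = (15, 17)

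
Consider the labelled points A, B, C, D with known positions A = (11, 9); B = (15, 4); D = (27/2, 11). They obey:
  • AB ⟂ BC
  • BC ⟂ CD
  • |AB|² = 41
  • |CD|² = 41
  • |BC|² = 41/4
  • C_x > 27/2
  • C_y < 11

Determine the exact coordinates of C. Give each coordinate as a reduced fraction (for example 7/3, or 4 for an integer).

C = (35/2, 6)

1. C_x = 35/2  [[AB ⟂ BC ⇒ 4x-5y-40=0] ∩ [|C−(27/2, 11)|²=41]]
2. C_y = 6  [[AB ⟂ BC ⇒ 4x-5y-40=0] ∩ [|C−(27/2, 11)|²=41]]
   so C = (35/2, 6)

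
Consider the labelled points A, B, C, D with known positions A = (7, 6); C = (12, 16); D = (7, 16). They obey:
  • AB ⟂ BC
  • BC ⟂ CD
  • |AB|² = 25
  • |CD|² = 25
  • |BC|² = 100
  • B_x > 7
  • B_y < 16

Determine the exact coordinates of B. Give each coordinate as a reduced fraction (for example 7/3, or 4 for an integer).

B = (12, 6)

1. B_x = 12  [[BC ⟂ CD ⇒ 5x-60=0] ∩ [|B−(7, 6)|²=25]]
2. B_y = 6  [[BC ⟂ CD ⇒ 5x-60=0] ∩ [|B−(7, 6)|²=25]]
   so B = (12, 6)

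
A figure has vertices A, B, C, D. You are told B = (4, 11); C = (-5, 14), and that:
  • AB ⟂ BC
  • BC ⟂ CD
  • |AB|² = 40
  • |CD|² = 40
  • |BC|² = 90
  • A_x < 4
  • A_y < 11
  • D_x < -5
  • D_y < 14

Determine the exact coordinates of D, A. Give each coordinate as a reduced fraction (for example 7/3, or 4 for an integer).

1. D_x = -7  [[BC ⟂ CD ⇒ -9x+3y-87=0] ∩ [|D−(-5, 14)|²=40]]
2. D_y = 8  [[BC ⟂ CD ⇒ -9x+3y-87=0] ∩ [|D−(-5, 14)|²=40]]
   so D = (-7, 8)
3. A_x = 2  [[AB ⟂ BC ⇒ 9x-3y-3=0] ∩ [|A−(4, 11)|²=40]]
4. A_y = 5  [[AB ⟂ BC ⇒ 9x-3y-3=0] ∩ [|A−(4, 11)|²=40]]
   so A = (2, 5)

D = (-7, 8)
A = (2, 5)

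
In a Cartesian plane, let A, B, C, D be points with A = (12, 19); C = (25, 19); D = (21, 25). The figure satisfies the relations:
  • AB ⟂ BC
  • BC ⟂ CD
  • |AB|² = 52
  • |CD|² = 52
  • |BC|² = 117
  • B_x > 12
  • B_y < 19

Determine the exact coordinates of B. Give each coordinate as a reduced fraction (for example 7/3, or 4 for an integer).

1. B_x = 16  [[BC ⟂ CD ⇒ 4x-6y+14=0] ∩ [|B−(12, 19)|²=52]]
2. B_y = 13  [[BC ⟂ CD ⇒ 4x-6y+14=0] ∩ [|B−(12, 19)|²=52]]
   so B = (16, 13)

B = (16, 13)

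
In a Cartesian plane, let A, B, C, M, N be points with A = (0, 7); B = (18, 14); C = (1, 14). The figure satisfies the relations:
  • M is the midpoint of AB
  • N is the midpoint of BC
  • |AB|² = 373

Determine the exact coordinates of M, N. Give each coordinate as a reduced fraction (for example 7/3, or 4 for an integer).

1. M_x = 9  [2·M = A+B = (0, 7)+(18, 14)]
2. M_y = 21/2  [2·M = A+B = (0, 7)+(18, 14)]
   so M = (9, 21/2)
3. N_x = 19/2  [2·N = B+C = (18, 14)+(1, 14)]
4. N_y = 14  [2·N = B+C = (18, 14)+(1, 14)]
   so N = (19/2, 14)

M = (9, 21/2)
N = (19/2, 14)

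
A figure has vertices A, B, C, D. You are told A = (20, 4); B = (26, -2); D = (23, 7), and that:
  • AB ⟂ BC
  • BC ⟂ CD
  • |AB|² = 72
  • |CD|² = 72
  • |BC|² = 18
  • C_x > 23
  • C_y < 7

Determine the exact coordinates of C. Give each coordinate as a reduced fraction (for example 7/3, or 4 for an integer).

C = (29, 1)

1. C_x = 29  [[AB ⟂ BC ⇒ 6x-6y-168=0] ∩ [|C−(23, 7)|²=72]]
2. C_y = 1  [[AB ⟂ BC ⇒ 6x-6y-168=0] ∩ [|C−(23, 7)|²=72]]
   so C = (29, 1)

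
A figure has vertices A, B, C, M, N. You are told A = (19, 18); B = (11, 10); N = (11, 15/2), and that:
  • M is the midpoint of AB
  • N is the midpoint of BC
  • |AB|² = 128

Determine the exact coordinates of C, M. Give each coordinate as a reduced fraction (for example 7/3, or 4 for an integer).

C = (11, 5)
M = (15, 14)

1. M_x = 15  [2·M = A+B = (19, 18)+(11, 10)]
2. M_y = 14  [2·M = A+B = (19, 18)+(11, 10)]
   so M = (15, 14)
3. C_x = 11  [C = 2·N−B = 2·(11, 15/2)−(11, 10)]
4. C_y = 5  [C = 2·N−B = 2·(11, 15/2)−(11, 10)]
   so C = (11, 5)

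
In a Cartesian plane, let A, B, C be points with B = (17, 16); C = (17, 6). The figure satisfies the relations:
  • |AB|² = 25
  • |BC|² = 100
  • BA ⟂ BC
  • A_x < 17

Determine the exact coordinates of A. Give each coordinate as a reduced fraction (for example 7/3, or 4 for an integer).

A = (12, 16)

1. A_x = 12  [[BA ⟂ BC ⇒ -10y+160=0] ∩ [|A−(17, 16)|²=25]]
2. A_y = 16  [[BA ⟂ BC ⇒ -10y+160=0] ∩ [|A−(17, 16)|²=25]]
   so A = (12, 16)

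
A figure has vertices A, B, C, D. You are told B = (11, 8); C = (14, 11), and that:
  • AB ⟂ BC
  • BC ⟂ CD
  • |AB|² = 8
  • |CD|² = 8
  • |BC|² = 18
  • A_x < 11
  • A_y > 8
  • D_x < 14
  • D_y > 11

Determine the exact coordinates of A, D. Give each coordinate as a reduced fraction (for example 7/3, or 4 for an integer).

A = (9, 10)
D = (12, 13)

1. A_x = 9  [[AB ⟂ BC ⇒ -3x-3y+57=0] ∩ [|A−(11, 8)|²=8]]
2. A_y = 10  [[AB ⟂ BC ⇒ -3x-3y+57=0] ∩ [|A−(11, 8)|²=8]]
   so A = (9, 10)
3. D_x = 12  [[BC ⟂ CD ⇒ 3x+3y-75=0] ∩ [|D−(14, 11)|²=8]]
4. D_y = 13  [[BC ⟂ CD ⇒ 3x+3y-75=0] ∩ [|D−(14, 11)|²=8]]
   so D = (12, 13)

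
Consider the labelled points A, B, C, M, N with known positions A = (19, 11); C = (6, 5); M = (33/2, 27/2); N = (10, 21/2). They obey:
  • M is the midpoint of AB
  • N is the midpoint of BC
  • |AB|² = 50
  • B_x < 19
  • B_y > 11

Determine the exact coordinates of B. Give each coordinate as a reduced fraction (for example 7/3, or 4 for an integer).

B = (14, 16)

1. B_x = 14  [B = 2·M−A = 2·(33/2, 27/2)−(19, 11)]
2. B_y = 16  [B = 2·M−A = 2·(33/2, 27/2)−(19, 11)]
   so B = (14, 16)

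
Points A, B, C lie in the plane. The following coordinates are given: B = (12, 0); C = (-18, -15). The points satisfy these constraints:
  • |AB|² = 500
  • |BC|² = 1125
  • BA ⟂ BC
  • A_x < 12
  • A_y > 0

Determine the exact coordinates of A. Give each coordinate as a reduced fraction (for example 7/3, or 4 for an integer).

1. A_x = 2  [[BA ⟂ BC ⇒ -30x-15y+360=0] ∩ [|A−(12, 0)|²=500]]
2. A_y = 20  [[BA ⟂ BC ⇒ -30x-15y+360=0] ∩ [|A−(12, 0)|²=500]]
   so A = (2, 20)

A = (2, 20)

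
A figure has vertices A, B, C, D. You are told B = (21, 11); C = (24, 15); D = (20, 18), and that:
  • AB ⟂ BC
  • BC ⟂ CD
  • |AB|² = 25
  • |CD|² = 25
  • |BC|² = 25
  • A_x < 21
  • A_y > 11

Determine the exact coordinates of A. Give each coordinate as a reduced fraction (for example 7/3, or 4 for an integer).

A = (17, 14)

1. A_x = 17  [[AB ⟂ BC ⇒ -3x-4y+107=0] ∩ [|A−(21, 11)|²=25]]
2. A_y = 14  [[AB ⟂ BC ⇒ -3x-4y+107=0] ∩ [|A−(21, 11)|²=25]]
   so A = (17, 14)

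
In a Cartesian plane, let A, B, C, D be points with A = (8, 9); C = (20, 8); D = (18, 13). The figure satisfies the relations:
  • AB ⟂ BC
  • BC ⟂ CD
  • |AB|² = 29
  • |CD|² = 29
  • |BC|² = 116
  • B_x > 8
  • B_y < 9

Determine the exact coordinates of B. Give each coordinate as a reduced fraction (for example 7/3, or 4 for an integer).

B = (10, 4)

1. B_x = 10  [[BC ⟂ CD ⇒ 2x-5y=0] ∩ [|B−(8, 9)|²=29]]
2. B_y = 4  [[BC ⟂ CD ⇒ 2x-5y=0] ∩ [|B−(8, 9)|²=29]]
   so B = (10, 4)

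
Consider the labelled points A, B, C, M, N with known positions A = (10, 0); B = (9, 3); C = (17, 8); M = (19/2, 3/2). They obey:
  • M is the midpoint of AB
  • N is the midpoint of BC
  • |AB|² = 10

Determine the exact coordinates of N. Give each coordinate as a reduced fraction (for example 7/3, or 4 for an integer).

N = (13, 11/2)

1. N_x = 13  [2·N = B+C = (9, 3)+(17, 8)]
2. N_y = 11/2  [2·N = B+C = (9, 3)+(17, 8)]
   so N = (13, 11/2)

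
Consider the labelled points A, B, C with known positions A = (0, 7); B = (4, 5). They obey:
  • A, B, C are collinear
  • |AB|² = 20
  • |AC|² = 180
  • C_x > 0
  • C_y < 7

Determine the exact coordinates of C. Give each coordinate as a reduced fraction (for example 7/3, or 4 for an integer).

C = (12, 1)

1. C_x = 12  [[A, B, C are collinear ⇒ 2x+4y-28=0] ∩ [|C−(0, 7)|²=180]]
2. C_y = 1  [[A, B, C are collinear ⇒ 2x+4y-28=0] ∩ [|C−(0, 7)|²=180]]
   so C = (12, 1)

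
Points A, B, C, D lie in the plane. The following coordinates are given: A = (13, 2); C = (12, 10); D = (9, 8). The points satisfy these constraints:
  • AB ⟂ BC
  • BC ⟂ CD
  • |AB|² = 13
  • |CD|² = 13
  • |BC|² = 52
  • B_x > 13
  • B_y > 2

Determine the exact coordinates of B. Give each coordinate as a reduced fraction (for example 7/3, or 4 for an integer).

B = (16, 4)

1. B_x = 16  [[BC ⟂ CD ⇒ 3x+2y-56=0] ∩ [|B−(13, 2)|²=13]]
2. B_y = 4  [[BC ⟂ CD ⇒ 3x+2y-56=0] ∩ [|B−(13, 2)|²=13]]
   so B = (16, 4)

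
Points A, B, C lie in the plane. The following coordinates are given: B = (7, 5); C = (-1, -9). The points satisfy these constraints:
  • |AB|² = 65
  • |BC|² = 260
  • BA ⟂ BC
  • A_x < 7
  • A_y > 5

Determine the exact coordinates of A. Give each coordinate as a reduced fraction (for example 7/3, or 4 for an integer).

1. A_x = 0  [[BA ⟂ BC ⇒ -8x-14y+126=0] ∩ [|A−(7, 5)|²=65]]
2. A_y = 9  [[BA ⟂ BC ⇒ -8x-14y+126=0] ∩ [|A−(7, 5)|²=65]]
   so A = (0, 9)

A = (0, 9)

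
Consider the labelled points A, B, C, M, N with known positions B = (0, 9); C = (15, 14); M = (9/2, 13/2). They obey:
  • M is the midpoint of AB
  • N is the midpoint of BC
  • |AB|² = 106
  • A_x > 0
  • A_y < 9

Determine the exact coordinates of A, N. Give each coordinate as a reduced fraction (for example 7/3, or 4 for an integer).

A = (9, 4)
N = (15/2, 23/2)

1. A_x = 9  [A = 2·M−B = 2·(9/2, 13/2)−(0, 9)]
2. A_y = 4  [A = 2·M−B = 2·(9/2, 13/2)−(0, 9)]
   so A = (9, 4)
3. N_x = 15/2  [2·N = B+C = (0, 9)+(15, 14)]
4. N_y = 23/2  [2·N = B+C = (0, 9)+(15, 14)]
   so N = (15/2, 23/2)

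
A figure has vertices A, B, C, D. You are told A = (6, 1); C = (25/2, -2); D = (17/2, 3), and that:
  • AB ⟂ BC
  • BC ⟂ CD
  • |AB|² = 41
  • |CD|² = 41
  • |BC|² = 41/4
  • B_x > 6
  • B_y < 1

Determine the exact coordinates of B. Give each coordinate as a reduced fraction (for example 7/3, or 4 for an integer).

B = (10, -4)

1. B_x = 10  [[BC ⟂ CD ⇒ 4x-5y-60=0] ∩ [|B−(6, 1)|²=41]]
2. B_y = -4  [[BC ⟂ CD ⇒ 4x-5y-60=0] ∩ [|B−(6, 1)|²=41]]
   so B = (10, -4)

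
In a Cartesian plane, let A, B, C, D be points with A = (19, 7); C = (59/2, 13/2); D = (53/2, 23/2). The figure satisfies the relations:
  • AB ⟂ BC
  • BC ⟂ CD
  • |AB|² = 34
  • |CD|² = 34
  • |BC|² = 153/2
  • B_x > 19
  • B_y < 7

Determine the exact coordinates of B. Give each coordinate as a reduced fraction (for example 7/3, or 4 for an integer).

1. B_x = 22  [[BC ⟂ CD ⇒ 3x-5y-56=0] ∩ [|B−(19, 7)|²=34]]
2. B_y = 2  [[BC ⟂ CD ⇒ 3x-5y-56=0] ∩ [|B−(19, 7)|²=34]]
   so B = (22, 2)

B = (22, 2)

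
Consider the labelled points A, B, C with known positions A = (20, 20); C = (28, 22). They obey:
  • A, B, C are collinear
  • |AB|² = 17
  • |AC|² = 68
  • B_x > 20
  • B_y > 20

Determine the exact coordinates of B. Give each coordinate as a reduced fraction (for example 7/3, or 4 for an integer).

B = (24, 21)

1. B_x = 24  [[A, B, C are collinear ⇒ 2x-8y+120=0] ∩ [|B−(20, 20)|²=17]]
2. B_y = 21  [[A, B, C are collinear ⇒ 2x-8y+120=0] ∩ [|B−(20, 20)|²=17]]
   so B = (24, 21)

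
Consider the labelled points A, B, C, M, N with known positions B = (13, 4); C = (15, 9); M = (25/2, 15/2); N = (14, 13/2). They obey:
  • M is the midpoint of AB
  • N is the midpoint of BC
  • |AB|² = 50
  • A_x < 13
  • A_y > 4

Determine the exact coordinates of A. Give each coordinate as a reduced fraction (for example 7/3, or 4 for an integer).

A = (12, 11)

1. A_x = 12  [A = 2·M−B = 2·(25/2, 15/2)−(13, 4)]
2. A_y = 11  [A = 2·M−B = 2·(25/2, 15/2)−(13, 4)]
   so A = (12, 11)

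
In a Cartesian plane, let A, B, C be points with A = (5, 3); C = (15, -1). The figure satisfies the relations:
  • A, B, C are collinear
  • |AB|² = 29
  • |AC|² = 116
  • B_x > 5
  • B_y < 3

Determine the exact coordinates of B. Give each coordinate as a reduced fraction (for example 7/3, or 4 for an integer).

1. B_x = 10  [[A, B, C are collinear ⇒ -4x-10y+50=0] ∩ [|B−(5, 3)|²=29]]
2. B_y = 1  [[A, B, C are collinear ⇒ -4x-10y+50=0] ∩ [|B−(5, 3)|²=29]]
   so B = (10, 1)

B = (10, 1)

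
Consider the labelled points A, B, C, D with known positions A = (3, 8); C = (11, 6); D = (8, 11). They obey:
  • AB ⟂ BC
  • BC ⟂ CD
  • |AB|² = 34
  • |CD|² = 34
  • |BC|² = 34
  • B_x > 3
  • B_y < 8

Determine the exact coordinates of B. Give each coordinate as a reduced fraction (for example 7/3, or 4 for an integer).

1. B_x = 6  [[BC ⟂ CD ⇒ 3x-5y-3=0] ∩ [|B−(3, 8)|²=34]]
2. B_y = 3  [[BC ⟂ CD ⇒ 3x-5y-3=0] ∩ [|B−(3, 8)|²=34]]
   so B = (6, 3)

B = (6, 3)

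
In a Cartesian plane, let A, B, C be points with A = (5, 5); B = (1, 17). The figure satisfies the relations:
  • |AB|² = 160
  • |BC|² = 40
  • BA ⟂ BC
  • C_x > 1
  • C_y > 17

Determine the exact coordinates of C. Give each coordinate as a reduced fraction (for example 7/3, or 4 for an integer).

1. C_x = 7  [[BA ⟂ BC ⇒ 4x-12y+200=0] ∩ [|C−(1, 17)|²=40]]
2. C_y = 19  [[BA ⟂ BC ⇒ 4x-12y+200=0] ∩ [|C−(1, 17)|²=40]]
   so C = (7, 19)

C = (7, 19)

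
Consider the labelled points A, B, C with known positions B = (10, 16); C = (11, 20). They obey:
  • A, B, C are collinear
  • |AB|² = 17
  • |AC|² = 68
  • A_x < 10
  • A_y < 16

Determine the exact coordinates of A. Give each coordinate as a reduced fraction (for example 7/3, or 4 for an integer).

A = (9, 12)

1. A_x = 9  [[A, B, C are collinear ⇒ -4x+1y+24=0] ∩ [|A−(10, 16)|²=17]]
2. A_y = 12  [[A, B, C are collinear ⇒ -4x+1y+24=0] ∩ [|A−(10, 16)|²=17]]
   so A = (9, 12)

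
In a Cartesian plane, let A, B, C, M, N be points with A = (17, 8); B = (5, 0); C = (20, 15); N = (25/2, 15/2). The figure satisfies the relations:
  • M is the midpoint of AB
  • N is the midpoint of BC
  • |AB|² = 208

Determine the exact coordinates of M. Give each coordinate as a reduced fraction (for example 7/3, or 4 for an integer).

M = (11, 4)

1. M_x = 11  [2·M = A+B = (17, 8)+(5, 0)]
2. M_y = 4  [2·M = A+B = (17, 8)+(5, 0)]
   so M = (11, 4)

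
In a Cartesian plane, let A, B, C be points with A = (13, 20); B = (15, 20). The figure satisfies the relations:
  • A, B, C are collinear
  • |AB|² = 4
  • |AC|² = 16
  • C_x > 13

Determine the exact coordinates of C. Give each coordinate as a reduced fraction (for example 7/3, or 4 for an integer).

C = (17, 20)

1. C_x = 17  [[A, B, C are collinear ⇒ 2y-40=0] ∩ [|C−(13, 20)|²=16]]
2. C_y = 20  [[A, B, C are collinear ⇒ 2y-40=0] ∩ [|C−(13, 20)|²=16]]
   so C = (17, 20)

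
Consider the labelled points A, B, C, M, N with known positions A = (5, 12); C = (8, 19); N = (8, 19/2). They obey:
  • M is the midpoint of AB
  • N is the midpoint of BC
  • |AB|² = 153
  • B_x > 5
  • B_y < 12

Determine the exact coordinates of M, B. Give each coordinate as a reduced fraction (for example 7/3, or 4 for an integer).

M = (13/2, 6)
B = (8, 0)

1. B_x = 8  [B = 2·N−C = 2·(8, 19/2)−(8, 19)]
2. B_y = 0  [B = 2·N−C = 2·(8, 19/2)−(8, 19)]
   so B = (8, 0)
3. M_x = 13/2  [2·M = A+B = (5, 12)+(8, 0)]
4. M_y = 6  [2·M = A+B = (5, 12)+(8, 0)]
   so M = (13/2, 6)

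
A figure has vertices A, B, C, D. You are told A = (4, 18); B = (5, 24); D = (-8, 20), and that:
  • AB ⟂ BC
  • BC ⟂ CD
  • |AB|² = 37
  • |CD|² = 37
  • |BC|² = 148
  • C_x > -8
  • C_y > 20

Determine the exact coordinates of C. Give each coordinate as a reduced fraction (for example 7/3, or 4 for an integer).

1. C_x = -7  [[AB ⟂ BC ⇒ 1x+6y-149=0] ∩ [|C−(-8, 20)|²=37]]
2. C_y = 26  [[AB ⟂ BC ⇒ 1x+6y-149=0] ∩ [|C−(-8, 20)|²=37]]
   so C = (-7, 26)

C = (-7, 26)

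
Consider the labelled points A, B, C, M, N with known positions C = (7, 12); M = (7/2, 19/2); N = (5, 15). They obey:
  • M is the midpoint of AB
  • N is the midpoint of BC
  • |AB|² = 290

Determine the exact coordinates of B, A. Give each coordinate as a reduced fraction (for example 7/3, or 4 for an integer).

B = (3, 18)
A = (4, 1)

1. B_x = 3  [B = 2·N−C = 2·(5, 15)−(7, 12)]
2. B_y = 18  [B = 2·N−C = 2·(5, 15)−(7, 12)]
   so B = (3, 18)
3. A_x = 4  [A = 2·M−B = 2·(7/2, 19/2)−(3, 18)]
4. A_y = 1  [A = 2·M−B = 2·(7/2, 19/2)−(3, 18)]
   so A = (4, 1)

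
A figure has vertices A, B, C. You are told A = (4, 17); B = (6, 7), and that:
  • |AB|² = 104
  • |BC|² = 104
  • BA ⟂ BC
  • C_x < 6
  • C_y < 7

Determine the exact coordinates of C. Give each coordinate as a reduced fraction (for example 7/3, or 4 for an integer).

1. C_x = -4  [[BA ⟂ BC ⇒ -2x+10y-58=0] ∩ [|C−(6, 7)|²=104]]
2. C_y = 5  [[BA ⟂ BC ⇒ -2x+10y-58=0] ∩ [|C−(6, 7)|²=104]]
   so C = (-4, 5)

C = (-4, 5)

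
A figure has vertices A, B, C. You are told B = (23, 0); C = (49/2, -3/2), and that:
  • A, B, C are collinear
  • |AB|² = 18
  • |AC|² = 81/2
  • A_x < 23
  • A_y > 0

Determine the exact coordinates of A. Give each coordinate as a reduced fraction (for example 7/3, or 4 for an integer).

1. A_x = 20  [[A, B, C are collinear ⇒ 3/2x+3/2y-69/2=0] ∩ [|A−(23, 0)|²=18]]
2. A_y = 3  [[A, B, C are collinear ⇒ 3/2x+3/2y-69/2=0] ∩ [|A−(23, 0)|²=18]]
   so A = (20, 3)

A = (20, 3)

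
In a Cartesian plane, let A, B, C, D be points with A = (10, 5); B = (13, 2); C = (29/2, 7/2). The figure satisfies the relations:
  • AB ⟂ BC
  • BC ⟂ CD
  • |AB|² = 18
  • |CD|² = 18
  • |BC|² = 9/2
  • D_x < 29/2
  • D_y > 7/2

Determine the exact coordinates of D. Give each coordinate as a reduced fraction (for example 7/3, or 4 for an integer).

D = (23/2, 13/2)

1. D_x = 23/2  [[BC ⟂ CD ⇒ 3/2x+3/2y-27=0] ∩ [|D−(29/2, 7/2)|²=18]]
2. D_y = 13/2  [[BC ⟂ CD ⇒ 3/2x+3/2y-27=0] ∩ [|D−(29/2, 7/2)|²=18]]
   so D = (23/2, 13/2)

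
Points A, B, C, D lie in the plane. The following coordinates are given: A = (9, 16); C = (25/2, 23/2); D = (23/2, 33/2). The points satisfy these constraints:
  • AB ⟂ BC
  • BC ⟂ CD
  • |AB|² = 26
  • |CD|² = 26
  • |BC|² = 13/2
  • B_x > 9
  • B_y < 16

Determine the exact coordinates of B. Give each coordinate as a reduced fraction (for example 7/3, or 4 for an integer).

B = (10, 11)

1. B_x = 10  [[BC ⟂ CD ⇒ 1x-5y+45=0] ∩ [|B−(9, 16)|²=26]]
2. B_y = 11  [[BC ⟂ CD ⇒ 1x-5y+45=0] ∩ [|B−(9, 16)|²=26]]
   so B = (10, 11)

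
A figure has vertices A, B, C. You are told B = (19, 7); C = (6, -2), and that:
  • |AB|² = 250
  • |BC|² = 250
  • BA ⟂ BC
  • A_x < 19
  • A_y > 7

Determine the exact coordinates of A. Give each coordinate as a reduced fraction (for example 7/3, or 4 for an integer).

1. A_x = 10  [[BA ⟂ BC ⇒ -13x-9y+310=0] ∩ [|A−(19, 7)|²=250]]
2. A_y = 20  [[BA ⟂ BC ⇒ -13x-9y+310=0] ∩ [|A−(19, 7)|²=250]]
   so A = (10, 20)

A = (10, 20)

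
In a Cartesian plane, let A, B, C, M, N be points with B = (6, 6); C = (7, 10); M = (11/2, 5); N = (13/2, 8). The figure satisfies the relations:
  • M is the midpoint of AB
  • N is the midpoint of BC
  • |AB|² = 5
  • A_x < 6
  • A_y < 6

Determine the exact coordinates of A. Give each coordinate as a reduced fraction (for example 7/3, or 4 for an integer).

1. A_x = 5  [A = 2·M−B = 2·(11/2, 5)−(6, 6)]
2. A_y = 4  [A = 2·M−B = 2·(11/2, 5)−(6, 6)]
   so A = (5, 4)

A = (5, 4)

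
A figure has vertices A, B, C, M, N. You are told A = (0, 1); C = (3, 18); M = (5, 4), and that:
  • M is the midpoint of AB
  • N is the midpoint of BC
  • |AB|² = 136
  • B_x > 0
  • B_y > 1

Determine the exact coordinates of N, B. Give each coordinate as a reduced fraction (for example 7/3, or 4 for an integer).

1. B_x = 10  [B = 2·M−A = 2·(5, 4)−(0, 1)]
2. B_y = 7  [B = 2·M−A = 2·(5, 4)−(0, 1)]
   so B = (10, 7)
3. N_x = 13/2  [2·N = B+C = (10, 7)+(3, 18)]
4. N_y = 25/2  [2·N = B+C = (10, 7)+(3, 18)]
   so N = (13/2, 25/2)

N = (13/2, 25/2)
B = (10, 7)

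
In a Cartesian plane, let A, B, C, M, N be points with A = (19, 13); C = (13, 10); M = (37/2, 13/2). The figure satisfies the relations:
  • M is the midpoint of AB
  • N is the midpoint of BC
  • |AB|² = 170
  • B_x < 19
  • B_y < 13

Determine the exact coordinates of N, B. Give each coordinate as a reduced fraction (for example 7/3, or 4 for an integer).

1. B_x = 18  [B = 2·M−A = 2·(37/2, 13/2)−(19, 13)]
2. B_y = 0  [B = 2·M−A = 2·(37/2, 13/2)−(19, 13)]
   so B = (18, 0)
3. N_x = 31/2  [2·N = B+C = (18, 0)+(13, 10)]
4. N_y = 5  [2·N = B+C = (18, 0)+(13, 10)]
   so N = (31/2, 5)

N = (31/2, 5)
B = (18, 0)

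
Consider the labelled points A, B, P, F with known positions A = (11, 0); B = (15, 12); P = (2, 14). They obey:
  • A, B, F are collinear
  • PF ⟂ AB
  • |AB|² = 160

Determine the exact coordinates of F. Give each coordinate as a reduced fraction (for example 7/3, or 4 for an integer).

1. F_x = 143/10  [[A, B, F are collinear ⇒ -12x+4y+132=0] ∩ [PF ⟂ AB ⇒ 4x+12y-176=0]]
2. F_y = 99/10  [[A, B, F are collinear ⇒ -12x+4y+132=0] ∩ [PF ⟂ AB ⇒ 4x+12y-176=0]]
   so F = (143/10, 99/10)

F = (143/10, 99/10)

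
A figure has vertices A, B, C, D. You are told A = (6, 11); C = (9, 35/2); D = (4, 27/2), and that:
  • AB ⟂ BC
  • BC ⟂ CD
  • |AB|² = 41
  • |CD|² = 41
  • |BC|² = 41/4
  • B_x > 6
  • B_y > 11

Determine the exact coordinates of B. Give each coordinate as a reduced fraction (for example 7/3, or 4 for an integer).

1. B_x = 11  [[BC ⟂ CD ⇒ 5x+4y-115=0] ∩ [|B−(6, 11)|²=41]]
2. B_y = 15  [[BC ⟂ CD ⇒ 5x+4y-115=0] ∩ [|B−(6, 11)|²=41]]
   so B = (11, 15)

B = (11, 15)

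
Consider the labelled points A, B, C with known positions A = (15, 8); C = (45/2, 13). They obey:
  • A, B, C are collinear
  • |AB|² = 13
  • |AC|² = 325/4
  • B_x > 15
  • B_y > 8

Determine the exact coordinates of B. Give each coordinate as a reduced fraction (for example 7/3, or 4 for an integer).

B = (18, 10)

1. B_x = 18  [[A, B, C are collinear ⇒ 5x-15/2y-15=0] ∩ [|B−(15, 8)|²=13]]
2. B_y = 10  [[A, B, C are collinear ⇒ 5x-15/2y-15=0] ∩ [|B−(15, 8)|²=13]]
   so B = (18, 10)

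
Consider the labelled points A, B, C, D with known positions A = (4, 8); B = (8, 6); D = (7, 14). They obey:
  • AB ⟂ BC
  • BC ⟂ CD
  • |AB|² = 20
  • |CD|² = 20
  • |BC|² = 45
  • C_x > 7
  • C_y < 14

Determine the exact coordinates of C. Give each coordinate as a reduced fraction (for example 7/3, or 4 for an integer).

C = (11, 12)

1. C_x = 11  [[AB ⟂ BC ⇒ 4x-2y-20=0] ∩ [|C−(7, 14)|²=20]]
2. C_y = 12  [[AB ⟂ BC ⇒ 4x-2y-20=0] ∩ [|C−(7, 14)|²=20]]
   so C = (11, 12)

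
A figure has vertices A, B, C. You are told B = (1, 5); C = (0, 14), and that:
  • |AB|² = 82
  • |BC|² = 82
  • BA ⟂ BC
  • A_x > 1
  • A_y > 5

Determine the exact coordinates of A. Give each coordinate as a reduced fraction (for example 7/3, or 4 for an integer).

A = (10, 6)

1. A_x = 10  [[BA ⟂ BC ⇒ -1x+9y-44=0] ∩ [|A−(1, 5)|²=82]]
2. A_y = 6  [[BA ⟂ BC ⇒ -1x+9y-44=0] ∩ [|A−(1, 5)|²=82]]
   so A = (10, 6)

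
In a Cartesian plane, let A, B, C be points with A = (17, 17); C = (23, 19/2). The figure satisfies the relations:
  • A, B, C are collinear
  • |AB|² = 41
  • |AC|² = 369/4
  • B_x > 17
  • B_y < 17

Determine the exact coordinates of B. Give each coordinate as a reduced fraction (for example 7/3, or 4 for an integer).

B = (21, 12)

1. B_x = 21  [[A, B, C are collinear ⇒ -15/2x-6y+459/2=0] ∩ [|B−(17, 17)|²=41]]
2. B_y = 12  [[A, B, C are collinear ⇒ -15/2x-6y+459/2=0] ∩ [|B−(17, 17)|²=41]]
   so B = (21, 12)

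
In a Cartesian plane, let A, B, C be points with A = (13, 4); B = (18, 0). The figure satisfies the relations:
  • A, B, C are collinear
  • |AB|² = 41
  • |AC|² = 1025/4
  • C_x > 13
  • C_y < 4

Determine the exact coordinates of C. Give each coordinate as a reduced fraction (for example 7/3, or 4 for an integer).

C = (51/2, -6)

1. C_x = 51/2  [[A, B, C are collinear ⇒ 4x+5y-72=0] ∩ [|C−(13, 4)|²=1025/4]]
2. C_y = -6  [[A, B, C are collinear ⇒ 4x+5y-72=0] ∩ [|C−(13, 4)|²=1025/4]]
   so C = (51/2, -6)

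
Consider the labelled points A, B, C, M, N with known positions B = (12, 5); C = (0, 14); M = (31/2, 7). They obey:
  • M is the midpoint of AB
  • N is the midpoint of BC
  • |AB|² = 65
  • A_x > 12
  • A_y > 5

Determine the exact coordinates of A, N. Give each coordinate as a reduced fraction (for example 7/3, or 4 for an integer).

A = (19, 9)
N = (6, 19/2)

1. A_x = 19  [A = 2·M−B = 2·(31/2, 7)−(12, 5)]
2. A_y = 9  [A = 2·M−B = 2·(31/2, 7)−(12, 5)]
   so A = (19, 9)
3. N_x = 6  [2·N = B+C = (12, 5)+(0, 14)]
4. N_y = 19/2  [2·N = B+C = (12, 5)+(0, 14)]
   so N = (6, 19/2)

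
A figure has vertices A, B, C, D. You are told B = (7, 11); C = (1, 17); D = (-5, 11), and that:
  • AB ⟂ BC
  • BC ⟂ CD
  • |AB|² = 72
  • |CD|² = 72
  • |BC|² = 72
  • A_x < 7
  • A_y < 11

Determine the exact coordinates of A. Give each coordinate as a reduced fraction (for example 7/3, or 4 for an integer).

A = (1, 5)

1. A_x = 1  [[AB ⟂ BC ⇒ 6x-6y+24=0] ∩ [|A−(7, 11)|²=72]]
2. A_y = 5  [[AB ⟂ BC ⇒ 6x-6y+24=0] ∩ [|A−(7, 11)|²=72]]
   so A = (1, 5)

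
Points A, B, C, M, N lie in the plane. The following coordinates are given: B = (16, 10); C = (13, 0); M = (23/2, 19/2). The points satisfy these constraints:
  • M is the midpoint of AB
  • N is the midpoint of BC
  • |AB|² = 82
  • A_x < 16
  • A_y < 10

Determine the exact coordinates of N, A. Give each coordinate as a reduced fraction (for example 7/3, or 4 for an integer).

1. A_x = 7  [A = 2·M−B = 2·(23/2, 19/2)−(16, 10)]
2. A_y = 9  [A = 2·M−B = 2·(23/2, 19/2)−(16, 10)]
   so A = (7, 9)
3. N_x = 29/2  [2·N = B+C = (16, 10)+(13, 0)]
4. N_y = 5  [2·N = B+C = (16, 10)+(13, 0)]
   so N = (29/2, 5)

N = (29/2, 5)
A = (7, 9)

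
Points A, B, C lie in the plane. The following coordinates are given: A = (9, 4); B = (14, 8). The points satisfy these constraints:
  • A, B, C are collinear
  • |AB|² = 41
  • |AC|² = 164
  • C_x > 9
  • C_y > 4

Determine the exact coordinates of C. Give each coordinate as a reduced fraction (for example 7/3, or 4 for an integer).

1. C_x = 19  [[A, B, C are collinear ⇒ -4x+5y+16=0] ∩ [|C−(9, 4)|²=164]]
2. C_y = 12  [[A, B, C are collinear ⇒ -4x+5y+16=0] ∩ [|C−(9, 4)|²=164]]
   so C = (19, 12)

C = (19, 12)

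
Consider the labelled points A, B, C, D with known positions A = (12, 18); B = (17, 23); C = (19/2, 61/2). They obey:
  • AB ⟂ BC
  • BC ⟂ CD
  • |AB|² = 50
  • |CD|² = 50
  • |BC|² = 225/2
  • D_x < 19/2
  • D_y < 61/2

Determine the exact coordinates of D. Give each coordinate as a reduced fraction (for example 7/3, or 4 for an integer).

D = (9/2, 51/2)

1. D_x = 9/2  [[BC ⟂ CD ⇒ -15/2x+15/2y-315/2=0] ∩ [|D−(19/2, 61/2)|²=50]]
2. D_y = 51/2  [[BC ⟂ CD ⇒ -15/2x+15/2y-315/2=0] ∩ [|D−(19/2, 61/2)|²=50]]
   so D = (9/2, 51/2)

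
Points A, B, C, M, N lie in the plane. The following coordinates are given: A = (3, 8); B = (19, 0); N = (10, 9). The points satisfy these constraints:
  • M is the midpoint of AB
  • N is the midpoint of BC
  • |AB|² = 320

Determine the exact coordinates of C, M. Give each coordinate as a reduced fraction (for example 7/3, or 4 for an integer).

C = (1, 18)
M = (11, 4)

1. M_x = 11  [2·M = A+B = (3, 8)+(19, 0)]
2. M_y = 4  [2·M = A+B = (3, 8)+(19, 0)]
   so M = (11, 4)
3. C_x = 1  [C = 2·N−B = 2·(10, 9)−(19, 0)]
4. C_y = 18  [C = 2·N−B = 2·(10, 9)−(19, 0)]
   so C = (1, 18)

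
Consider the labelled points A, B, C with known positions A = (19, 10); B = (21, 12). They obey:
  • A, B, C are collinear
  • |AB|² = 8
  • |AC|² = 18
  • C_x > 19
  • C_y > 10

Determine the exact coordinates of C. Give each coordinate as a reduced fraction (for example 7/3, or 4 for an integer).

1. C_x = 22  [[A, B, C are collinear ⇒ -2x+2y+18=0] ∩ [|C−(19, 10)|²=18]]
2. C_y = 13  [[A, B, C are collinear ⇒ -2x+2y+18=0] ∩ [|C−(19, 10)|²=18]]
   so C = (22, 13)

C = (22, 13)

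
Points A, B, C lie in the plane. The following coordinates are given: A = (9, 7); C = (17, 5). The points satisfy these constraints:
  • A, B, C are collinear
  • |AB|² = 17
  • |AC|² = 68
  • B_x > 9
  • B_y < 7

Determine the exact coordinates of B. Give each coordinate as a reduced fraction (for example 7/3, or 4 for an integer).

B = (13, 6)

1. B_x = 13  [[A, B, C are collinear ⇒ -2x-8y+74=0] ∩ [|B−(9, 7)|²=17]]
2. B_y = 6  [[A, B, C are collinear ⇒ -2x-8y+74=0] ∩ [|B−(9, 7)|²=17]]
   so B = (13, 6)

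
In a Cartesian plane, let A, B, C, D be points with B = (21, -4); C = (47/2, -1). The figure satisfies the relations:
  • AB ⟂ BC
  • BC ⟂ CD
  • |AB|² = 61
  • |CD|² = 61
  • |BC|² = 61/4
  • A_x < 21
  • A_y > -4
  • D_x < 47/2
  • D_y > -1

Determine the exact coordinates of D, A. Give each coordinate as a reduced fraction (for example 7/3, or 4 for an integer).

D = (35/2, 4)
A = (15, 1)

1. D_x = 35/2  [[BC ⟂ CD ⇒ 5/2x+3y-223/4=0] ∩ [|D−(47/2, -1)|²=61]]
2. D_y = 4  [[BC ⟂ CD ⇒ 5/2x+3y-223/4=0] ∩ [|D−(47/2, -1)|²=61]]
   so D = (35/2, 4)
3. A_x = 15  [[AB ⟂ BC ⇒ -5/2x-3y+81/2=0] ∩ [|A−(21, -4)|²=61]]
4. A_y = 1  [[AB ⟂ BC ⇒ -5/2x-3y+81/2=0] ∩ [|A−(21, -4)|²=61]]
   so A = (15, 1)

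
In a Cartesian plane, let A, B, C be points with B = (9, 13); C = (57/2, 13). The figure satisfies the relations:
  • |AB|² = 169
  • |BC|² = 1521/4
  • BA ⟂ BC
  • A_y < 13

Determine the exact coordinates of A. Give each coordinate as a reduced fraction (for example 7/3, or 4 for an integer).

1. A_x = 9  [[BA ⟂ BC ⇒ 39/2x-351/2=0] ∩ [|A−(9, 13)|²=169]]
2. A_y = 0  [[BA ⟂ BC ⇒ 39/2x-351/2=0] ∩ [|A−(9, 13)|²=169]]
   so A = (9, 0)

A = (9, 0)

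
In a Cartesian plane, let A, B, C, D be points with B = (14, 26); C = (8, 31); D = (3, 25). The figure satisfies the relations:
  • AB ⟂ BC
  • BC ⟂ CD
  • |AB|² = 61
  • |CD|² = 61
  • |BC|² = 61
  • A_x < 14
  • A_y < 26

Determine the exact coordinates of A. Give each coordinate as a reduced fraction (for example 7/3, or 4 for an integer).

1. A_x = 9  [[AB ⟂ BC ⇒ 6x-5y+46=0] ∩ [|A−(14, 26)|²=61]]
2. A_y = 20  [[AB ⟂ BC ⇒ 6x-5y+46=0] ∩ [|A−(14, 26)|²=61]]
   so A = (9, 20)

A = (9, 20)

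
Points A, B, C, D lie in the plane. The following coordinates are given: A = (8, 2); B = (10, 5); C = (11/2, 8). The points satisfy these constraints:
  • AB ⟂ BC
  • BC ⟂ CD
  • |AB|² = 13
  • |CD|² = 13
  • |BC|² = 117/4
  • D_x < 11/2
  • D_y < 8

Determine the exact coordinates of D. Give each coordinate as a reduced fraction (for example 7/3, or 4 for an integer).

D = (7/2, 5)

1. D_x = 7/2  [[BC ⟂ CD ⇒ -9/2x+3y+3/4=0] ∩ [|D−(11/2, 8)|²=13]]
2. D_y = 5  [[BC ⟂ CD ⇒ -9/2x+3y+3/4=0] ∩ [|D−(11/2, 8)|²=13]]
   so D = (7/2, 5)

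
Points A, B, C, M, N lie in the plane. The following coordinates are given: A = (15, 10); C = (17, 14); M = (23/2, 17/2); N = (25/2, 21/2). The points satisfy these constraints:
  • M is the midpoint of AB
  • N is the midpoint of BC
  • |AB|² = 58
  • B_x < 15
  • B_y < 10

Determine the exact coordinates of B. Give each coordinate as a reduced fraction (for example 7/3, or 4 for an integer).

1. B_x = 8  [B = 2·M−A = 2·(23/2, 17/2)−(15, 10)]
2. B_y = 7  [B = 2·M−A = 2·(23/2, 17/2)−(15, 10)]
   so B = (8, 7)

B = (8, 7)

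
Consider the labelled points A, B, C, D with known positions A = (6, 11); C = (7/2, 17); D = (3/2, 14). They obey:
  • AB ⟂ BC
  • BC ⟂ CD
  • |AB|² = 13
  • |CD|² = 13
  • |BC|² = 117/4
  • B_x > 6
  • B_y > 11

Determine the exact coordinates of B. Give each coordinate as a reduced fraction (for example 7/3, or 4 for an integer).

B = (8, 14)

1. B_x = 8  [[BC ⟂ CD ⇒ 2x+3y-58=0] ∩ [|B−(6, 11)|²=13]]
2. B_y = 14  [[BC ⟂ CD ⇒ 2x+3y-58=0] ∩ [|B−(6, 11)|²=13]]
   so B = (8, 14)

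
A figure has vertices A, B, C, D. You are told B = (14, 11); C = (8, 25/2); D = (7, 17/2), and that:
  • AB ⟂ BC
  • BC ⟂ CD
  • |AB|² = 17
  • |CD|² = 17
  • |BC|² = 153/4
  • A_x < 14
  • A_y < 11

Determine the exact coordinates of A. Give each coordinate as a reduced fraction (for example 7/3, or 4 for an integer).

A = (13, 7)

1. A_x = 13  [[AB ⟂ BC ⇒ 6x-3/2y-135/2=0] ∩ [|A−(14, 11)|²=17]]
2. A_y = 7  [[AB ⟂ BC ⇒ 6x-3/2y-135/2=0] ∩ [|A−(14, 11)|²=17]]
   so A = (13, 7)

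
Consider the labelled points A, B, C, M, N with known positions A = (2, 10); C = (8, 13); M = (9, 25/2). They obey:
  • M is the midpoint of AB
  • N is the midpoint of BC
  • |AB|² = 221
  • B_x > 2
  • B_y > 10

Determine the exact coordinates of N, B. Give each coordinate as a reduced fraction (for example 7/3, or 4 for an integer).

N = (12, 14)
B = (16, 15)

1. B_x = 16  [B = 2·M−A = 2·(9, 25/2)−(2, 10)]
2. B_y = 15  [B = 2·M−A = 2·(9, 25/2)−(2, 10)]
   so B = (16, 15)
3. N_x = 12  [2·N = B+C = (16, 15)+(8, 13)]
4. N_y = 14  [2·N = B+C = (16, 15)+(8, 13)]
   so N = (12, 14)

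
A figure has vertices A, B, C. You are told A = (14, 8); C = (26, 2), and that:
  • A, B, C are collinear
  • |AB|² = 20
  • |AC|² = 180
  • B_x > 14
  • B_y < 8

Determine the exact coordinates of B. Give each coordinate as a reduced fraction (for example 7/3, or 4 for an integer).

1. B_x = 18  [[A, B, C are collinear ⇒ -6x-12y+180=0] ∩ [|B−(14, 8)|²=20]]
2. B_y = 6  [[A, B, C are collinear ⇒ -6x-12y+180=0] ∩ [|B−(14, 8)|²=20]]
   so B = (18, 6)

B = (18, 6)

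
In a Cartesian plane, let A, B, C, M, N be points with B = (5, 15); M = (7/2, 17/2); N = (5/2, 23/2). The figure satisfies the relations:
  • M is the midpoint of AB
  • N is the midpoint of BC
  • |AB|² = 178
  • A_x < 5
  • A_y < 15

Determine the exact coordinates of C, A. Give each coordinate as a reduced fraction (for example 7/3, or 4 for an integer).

1. A_x = 2  [A = 2·M−B = 2·(7/2, 17/2)−(5, 15)]
2. A_y = 2  [A = 2·M−B = 2·(7/2, 17/2)−(5, 15)]
   so A = (2, 2)
3. C_x = 0  [C = 2·N−B = 2·(5/2, 23/2)−(5, 15)]
4. C_y = 8  [C = 2·N−B = 2·(5/2, 23/2)−(5, 15)]
   so C = (0, 8)

C = (0, 8)
A = (2, 2)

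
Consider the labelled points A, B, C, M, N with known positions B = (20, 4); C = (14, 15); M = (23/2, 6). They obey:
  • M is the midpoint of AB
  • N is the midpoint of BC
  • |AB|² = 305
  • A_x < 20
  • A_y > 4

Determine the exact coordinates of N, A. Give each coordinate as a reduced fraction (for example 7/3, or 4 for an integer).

N = (17, 19/2)
A = (3, 8)

1. A_x = 3  [A = 2·M−B = 2·(23/2, 6)−(20, 4)]
2. A_y = 8  [A = 2·M−B = 2·(23/2, 6)−(20, 4)]
   so A = (3, 8)
3. N_x = 17  [2·N = B+C = (20, 4)+(14, 15)]
4. N_y = 19/2  [2·N = B+C = (20, 4)+(14, 15)]
   so N = (17, 19/2)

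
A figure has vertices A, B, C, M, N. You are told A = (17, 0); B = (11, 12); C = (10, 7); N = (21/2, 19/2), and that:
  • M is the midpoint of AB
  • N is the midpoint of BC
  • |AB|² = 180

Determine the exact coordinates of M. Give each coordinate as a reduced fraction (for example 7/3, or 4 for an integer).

M = (14, 6)

1. M_x = 14  [2·M = A+B = (17, 0)+(11, 12)]
2. M_y = 6  [2·M = A+B = (17, 0)+(11, 12)]
   so M = (14, 6)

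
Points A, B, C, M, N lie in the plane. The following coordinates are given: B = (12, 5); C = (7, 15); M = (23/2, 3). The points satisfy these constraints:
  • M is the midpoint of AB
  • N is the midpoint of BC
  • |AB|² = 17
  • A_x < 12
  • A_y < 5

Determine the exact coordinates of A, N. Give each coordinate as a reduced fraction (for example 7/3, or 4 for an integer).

1. A_x = 11  [A = 2·M−B = 2·(23/2, 3)−(12, 5)]
2. A_y = 1  [A = 2·M−B = 2·(23/2, 3)−(12, 5)]
   so A = (11, 1)
3. N_x = 19/2  [2·N = B+C = (12, 5)+(7, 15)]
4. N_y = 10  [2·N = B+C = (12, 5)+(7, 15)]
   so N = (19/2, 10)

A = (11, 1)
N = (19/2, 10)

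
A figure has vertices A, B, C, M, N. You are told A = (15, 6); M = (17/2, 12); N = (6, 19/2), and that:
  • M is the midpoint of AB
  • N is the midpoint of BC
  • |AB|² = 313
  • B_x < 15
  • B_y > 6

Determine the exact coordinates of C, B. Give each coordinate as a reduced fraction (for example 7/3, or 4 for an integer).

C = (10, 1)
B = (2, 18)

1. B_x = 2  [B = 2·M−A = 2·(17/2, 12)−(15, 6)]
2. B_y = 18  [B = 2·M−A = 2·(17/2, 12)−(15, 6)]
   so B = (2, 18)
3. C_x = 10  [C = 2·N−B = 2·(6, 19/2)−(2, 18)]
4. C_y = 1  [C = 2·N−B = 2·(6, 19/2)−(2, 18)]
   so C = (10, 1)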